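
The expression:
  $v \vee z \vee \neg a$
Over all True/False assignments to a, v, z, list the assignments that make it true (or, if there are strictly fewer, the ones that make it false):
is false only for:
  a=True, v=False, z=False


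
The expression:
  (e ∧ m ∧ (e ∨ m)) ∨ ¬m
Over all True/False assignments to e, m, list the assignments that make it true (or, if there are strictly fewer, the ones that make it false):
is false only for:
  e=False, m=True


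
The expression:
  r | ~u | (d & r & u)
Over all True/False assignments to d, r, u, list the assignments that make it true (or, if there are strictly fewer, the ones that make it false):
is false only for:
  d=False, r=False, u=True;
  d=True, r=False, u=True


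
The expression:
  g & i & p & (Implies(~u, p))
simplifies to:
g & i & p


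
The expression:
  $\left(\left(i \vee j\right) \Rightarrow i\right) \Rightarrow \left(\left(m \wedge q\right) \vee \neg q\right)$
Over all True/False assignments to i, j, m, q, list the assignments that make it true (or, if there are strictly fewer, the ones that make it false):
is false only for:
  i=False, j=False, m=False, q=True;
  i=True, j=False, m=False, q=True;
  i=True, j=True, m=False, q=True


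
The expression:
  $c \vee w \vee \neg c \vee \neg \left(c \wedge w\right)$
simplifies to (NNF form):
$\text{True}$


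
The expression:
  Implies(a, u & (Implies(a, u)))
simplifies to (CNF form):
u | ~a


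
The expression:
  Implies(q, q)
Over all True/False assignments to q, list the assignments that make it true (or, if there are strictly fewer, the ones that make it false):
is always true.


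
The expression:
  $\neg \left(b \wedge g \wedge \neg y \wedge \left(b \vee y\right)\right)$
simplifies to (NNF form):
$y \vee \neg b \vee \neg g$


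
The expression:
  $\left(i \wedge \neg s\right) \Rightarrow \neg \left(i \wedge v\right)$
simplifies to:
$s \vee \neg i \vee \neg v$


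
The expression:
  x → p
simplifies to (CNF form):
p ∨ ¬x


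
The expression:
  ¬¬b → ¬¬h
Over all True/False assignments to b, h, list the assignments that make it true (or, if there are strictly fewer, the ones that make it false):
is false only for:
  b=True, h=False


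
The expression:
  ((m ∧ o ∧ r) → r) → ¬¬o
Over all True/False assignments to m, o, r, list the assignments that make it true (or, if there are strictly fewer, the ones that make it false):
is true only for:
  m=False, o=True, r=False;
  m=False, o=True, r=True;
  m=True, o=True, r=False;
  m=True, o=True, r=True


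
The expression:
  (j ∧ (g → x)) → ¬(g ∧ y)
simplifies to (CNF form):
¬g ∨ ¬j ∨ ¬x ∨ ¬y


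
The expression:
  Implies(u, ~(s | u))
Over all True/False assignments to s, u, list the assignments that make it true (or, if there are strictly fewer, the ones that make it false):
is true only for:
  s=False, u=False;
  s=True, u=False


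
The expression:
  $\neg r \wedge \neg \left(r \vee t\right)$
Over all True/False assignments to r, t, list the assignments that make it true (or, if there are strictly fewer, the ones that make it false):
is true only for:
  r=False, t=False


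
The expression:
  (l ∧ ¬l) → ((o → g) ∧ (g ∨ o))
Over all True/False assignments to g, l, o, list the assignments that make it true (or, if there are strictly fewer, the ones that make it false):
is always true.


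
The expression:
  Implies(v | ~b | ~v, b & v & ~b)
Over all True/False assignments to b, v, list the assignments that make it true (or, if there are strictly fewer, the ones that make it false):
is never true.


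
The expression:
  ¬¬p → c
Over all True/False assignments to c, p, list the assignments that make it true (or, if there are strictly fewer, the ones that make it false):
is false only for:
  c=False, p=True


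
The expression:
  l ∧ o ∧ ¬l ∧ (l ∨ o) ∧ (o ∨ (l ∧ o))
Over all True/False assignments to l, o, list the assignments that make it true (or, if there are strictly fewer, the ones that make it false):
is never true.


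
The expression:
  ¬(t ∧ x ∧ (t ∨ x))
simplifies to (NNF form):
¬t ∨ ¬x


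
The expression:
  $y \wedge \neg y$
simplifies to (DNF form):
$\text{False}$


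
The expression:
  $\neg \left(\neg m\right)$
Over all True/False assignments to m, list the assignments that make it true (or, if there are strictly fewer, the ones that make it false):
is true only for:
  m=True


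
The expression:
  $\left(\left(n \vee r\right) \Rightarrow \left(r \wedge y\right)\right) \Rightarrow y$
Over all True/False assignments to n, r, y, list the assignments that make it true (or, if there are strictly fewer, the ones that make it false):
is false only for:
  n=False, r=False, y=False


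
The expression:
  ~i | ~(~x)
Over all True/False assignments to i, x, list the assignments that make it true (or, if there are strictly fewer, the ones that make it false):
is false only for:
  i=True, x=False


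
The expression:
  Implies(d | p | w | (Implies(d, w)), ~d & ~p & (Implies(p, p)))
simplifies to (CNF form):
~d & ~p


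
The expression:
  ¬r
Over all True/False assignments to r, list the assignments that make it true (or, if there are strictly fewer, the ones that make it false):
is true only for:
  r=False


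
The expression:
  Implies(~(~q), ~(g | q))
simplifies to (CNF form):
~q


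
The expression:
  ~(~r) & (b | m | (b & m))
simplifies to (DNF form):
(b & r) | (m & r)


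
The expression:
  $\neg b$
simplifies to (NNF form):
$\neg b$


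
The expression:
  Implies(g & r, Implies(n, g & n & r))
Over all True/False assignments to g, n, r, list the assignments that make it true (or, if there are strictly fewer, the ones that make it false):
is always true.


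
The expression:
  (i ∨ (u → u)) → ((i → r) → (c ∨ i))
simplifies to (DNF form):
c ∨ i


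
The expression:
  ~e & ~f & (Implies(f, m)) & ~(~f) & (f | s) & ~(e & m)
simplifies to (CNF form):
False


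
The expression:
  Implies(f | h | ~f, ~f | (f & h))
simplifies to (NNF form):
h | ~f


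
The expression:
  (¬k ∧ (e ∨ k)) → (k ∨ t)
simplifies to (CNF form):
k ∨ t ∨ ¬e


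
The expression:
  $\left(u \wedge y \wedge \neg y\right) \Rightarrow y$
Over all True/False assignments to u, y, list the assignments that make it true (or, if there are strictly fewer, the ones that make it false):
is always true.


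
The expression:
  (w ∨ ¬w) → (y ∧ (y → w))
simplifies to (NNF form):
w ∧ y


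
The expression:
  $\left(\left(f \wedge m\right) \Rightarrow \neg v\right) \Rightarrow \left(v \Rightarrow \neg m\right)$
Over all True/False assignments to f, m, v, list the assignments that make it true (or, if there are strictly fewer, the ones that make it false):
is false only for:
  f=False, m=True, v=True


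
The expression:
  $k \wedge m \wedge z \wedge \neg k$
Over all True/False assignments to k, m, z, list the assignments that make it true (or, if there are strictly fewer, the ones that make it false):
is never true.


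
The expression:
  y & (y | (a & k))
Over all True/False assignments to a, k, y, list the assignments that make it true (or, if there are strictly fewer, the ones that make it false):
is true only for:
  a=False, k=False, y=True;
  a=False, k=True, y=True;
  a=True, k=False, y=True;
  a=True, k=True, y=True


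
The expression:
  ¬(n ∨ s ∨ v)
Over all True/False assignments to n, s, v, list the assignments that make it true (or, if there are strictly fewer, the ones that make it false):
is true only for:
  n=False, s=False, v=False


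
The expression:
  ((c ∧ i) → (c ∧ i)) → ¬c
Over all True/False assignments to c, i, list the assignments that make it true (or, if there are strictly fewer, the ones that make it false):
is true only for:
  c=False, i=False;
  c=False, i=True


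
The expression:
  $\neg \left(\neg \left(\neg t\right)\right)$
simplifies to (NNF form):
$\neg t$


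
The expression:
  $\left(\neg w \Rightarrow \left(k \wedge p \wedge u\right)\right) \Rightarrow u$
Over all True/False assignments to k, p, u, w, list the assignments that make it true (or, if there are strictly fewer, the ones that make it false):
is false only for:
  k=False, p=False, u=False, w=True;
  k=False, p=True, u=False, w=True;
  k=True, p=False, u=False, w=True;
  k=True, p=True, u=False, w=True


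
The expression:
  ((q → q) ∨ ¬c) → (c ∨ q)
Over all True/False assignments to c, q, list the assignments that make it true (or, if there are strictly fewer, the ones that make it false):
is false only for:
  c=False, q=False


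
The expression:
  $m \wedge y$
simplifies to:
$m \wedge y$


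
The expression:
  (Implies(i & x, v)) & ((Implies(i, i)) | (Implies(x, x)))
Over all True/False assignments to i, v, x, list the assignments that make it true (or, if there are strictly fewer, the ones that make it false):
is false only for:
  i=True, v=False, x=True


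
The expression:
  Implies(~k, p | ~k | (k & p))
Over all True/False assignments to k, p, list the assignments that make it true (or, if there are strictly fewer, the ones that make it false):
is always true.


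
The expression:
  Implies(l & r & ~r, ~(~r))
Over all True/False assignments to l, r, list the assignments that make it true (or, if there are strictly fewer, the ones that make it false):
is always true.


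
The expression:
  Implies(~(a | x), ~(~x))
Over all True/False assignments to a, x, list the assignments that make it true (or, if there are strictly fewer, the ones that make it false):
is false only for:
  a=False, x=False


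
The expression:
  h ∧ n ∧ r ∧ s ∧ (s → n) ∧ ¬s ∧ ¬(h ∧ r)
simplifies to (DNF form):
False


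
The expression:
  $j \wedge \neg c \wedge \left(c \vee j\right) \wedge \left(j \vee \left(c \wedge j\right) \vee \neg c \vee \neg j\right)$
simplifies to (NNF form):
$j \wedge \neg c$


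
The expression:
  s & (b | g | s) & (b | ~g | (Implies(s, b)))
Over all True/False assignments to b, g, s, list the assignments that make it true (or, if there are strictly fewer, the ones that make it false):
is true only for:
  b=False, g=False, s=True;
  b=True, g=False, s=True;
  b=True, g=True, s=True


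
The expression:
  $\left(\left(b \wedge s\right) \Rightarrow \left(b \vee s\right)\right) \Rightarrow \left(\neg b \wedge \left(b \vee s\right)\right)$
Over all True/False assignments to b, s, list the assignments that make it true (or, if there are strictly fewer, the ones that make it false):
is true only for:
  b=False, s=True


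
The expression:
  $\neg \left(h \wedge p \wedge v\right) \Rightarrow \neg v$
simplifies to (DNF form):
$\left(h \wedge p\right) \vee \neg v$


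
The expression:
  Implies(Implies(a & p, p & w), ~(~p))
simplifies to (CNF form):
p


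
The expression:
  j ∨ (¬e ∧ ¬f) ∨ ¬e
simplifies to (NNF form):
j ∨ ¬e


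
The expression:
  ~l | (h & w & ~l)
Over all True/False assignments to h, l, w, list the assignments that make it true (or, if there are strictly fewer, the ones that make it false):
is true only for:
  h=False, l=False, w=False;
  h=False, l=False, w=True;
  h=True, l=False, w=False;
  h=True, l=False, w=True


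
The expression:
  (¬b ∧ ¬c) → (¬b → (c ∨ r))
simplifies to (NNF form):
b ∨ c ∨ r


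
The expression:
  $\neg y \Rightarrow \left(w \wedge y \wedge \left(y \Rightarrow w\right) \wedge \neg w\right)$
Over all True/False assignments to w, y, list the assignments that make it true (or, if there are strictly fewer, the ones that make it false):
is true only for:
  w=False, y=True;
  w=True, y=True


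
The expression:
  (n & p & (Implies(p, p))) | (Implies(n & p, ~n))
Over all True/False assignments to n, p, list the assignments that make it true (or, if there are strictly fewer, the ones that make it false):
is always true.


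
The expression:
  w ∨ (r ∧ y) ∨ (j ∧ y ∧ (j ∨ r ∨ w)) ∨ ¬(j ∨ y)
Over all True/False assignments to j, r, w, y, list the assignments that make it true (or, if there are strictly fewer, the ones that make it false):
is false only for:
  j=False, r=False, w=False, y=True;
  j=True, r=False, w=False, y=False;
  j=True, r=True, w=False, y=False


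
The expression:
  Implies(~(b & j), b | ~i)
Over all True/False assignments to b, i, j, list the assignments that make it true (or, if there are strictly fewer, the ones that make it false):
is false only for:
  b=False, i=True, j=False;
  b=False, i=True, j=True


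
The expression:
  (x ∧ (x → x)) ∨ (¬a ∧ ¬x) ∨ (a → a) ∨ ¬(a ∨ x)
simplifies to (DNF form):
True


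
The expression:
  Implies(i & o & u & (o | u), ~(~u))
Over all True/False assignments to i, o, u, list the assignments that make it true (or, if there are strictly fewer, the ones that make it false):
is always true.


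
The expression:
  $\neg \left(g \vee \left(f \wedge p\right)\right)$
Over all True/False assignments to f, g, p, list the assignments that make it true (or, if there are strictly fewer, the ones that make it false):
is true only for:
  f=False, g=False, p=False;
  f=False, g=False, p=True;
  f=True, g=False, p=False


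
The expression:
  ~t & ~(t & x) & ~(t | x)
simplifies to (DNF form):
~t & ~x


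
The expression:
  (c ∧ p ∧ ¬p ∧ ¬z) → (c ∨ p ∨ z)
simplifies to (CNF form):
True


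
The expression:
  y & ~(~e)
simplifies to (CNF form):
e & y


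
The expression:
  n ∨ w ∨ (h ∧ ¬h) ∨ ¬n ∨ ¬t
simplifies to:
True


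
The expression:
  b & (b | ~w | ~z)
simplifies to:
b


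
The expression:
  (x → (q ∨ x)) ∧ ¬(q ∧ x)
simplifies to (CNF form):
¬q ∨ ¬x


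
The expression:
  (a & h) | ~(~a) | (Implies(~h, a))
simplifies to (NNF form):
a | h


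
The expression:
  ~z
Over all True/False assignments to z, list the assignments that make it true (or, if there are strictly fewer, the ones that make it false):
is true only for:
  z=False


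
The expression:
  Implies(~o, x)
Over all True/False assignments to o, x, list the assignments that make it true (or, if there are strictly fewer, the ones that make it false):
is false only for:
  o=False, x=False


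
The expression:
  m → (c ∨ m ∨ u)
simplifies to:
True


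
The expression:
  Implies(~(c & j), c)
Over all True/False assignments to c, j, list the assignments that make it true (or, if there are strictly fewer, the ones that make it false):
is true only for:
  c=True, j=False;
  c=True, j=True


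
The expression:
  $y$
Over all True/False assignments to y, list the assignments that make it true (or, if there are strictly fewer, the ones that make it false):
is true only for:
  y=True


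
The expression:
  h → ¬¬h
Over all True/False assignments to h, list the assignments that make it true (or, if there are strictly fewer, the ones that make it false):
is always true.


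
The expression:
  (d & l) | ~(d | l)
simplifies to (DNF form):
(d & l) | (~d & ~l)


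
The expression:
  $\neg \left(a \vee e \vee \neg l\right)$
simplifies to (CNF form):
$l \wedge \neg a \wedge \neg e$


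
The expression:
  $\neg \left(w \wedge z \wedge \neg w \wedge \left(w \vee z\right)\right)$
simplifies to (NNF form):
$\text{True}$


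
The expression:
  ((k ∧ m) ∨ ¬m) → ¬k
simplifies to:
¬k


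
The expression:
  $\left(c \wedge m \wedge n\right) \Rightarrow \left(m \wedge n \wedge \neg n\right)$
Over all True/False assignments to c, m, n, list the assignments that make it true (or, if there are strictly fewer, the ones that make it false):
is false only for:
  c=True, m=True, n=True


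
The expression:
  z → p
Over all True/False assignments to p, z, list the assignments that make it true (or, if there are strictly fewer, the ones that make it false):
is false only for:
  p=False, z=True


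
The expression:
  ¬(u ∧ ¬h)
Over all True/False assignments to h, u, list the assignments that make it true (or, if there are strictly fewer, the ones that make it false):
is false only for:
  h=False, u=True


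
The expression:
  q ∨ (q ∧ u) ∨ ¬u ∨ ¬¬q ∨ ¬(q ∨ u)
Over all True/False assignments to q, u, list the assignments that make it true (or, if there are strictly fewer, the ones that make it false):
is false only for:
  q=False, u=True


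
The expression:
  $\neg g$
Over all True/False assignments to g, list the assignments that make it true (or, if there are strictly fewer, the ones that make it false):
is true only for:
  g=False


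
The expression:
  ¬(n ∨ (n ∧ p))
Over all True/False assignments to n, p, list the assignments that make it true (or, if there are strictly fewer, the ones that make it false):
is true only for:
  n=False, p=False;
  n=False, p=True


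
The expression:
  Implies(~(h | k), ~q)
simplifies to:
h | k | ~q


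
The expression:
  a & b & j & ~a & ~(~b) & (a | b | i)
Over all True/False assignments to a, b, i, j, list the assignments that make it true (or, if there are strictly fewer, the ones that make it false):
is never true.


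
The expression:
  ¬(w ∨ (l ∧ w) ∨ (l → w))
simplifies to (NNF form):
l ∧ ¬w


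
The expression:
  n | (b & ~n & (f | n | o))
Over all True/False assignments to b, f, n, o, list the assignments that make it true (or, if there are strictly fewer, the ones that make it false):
is false only for:
  b=False, f=False, n=False, o=False;
  b=False, f=False, n=False, o=True;
  b=False, f=True, n=False, o=False;
  b=False, f=True, n=False, o=True;
  b=True, f=False, n=False, o=False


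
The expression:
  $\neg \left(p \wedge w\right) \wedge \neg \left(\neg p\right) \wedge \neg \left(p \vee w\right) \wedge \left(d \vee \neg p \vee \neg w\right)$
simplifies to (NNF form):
$\text{False}$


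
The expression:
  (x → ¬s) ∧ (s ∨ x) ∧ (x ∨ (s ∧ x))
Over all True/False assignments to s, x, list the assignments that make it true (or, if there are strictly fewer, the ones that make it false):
is true only for:
  s=False, x=True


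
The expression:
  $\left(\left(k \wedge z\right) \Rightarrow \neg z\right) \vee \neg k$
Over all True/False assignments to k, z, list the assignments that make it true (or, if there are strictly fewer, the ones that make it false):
is false only for:
  k=True, z=True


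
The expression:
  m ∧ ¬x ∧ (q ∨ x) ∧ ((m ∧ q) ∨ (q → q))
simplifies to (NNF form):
m ∧ q ∧ ¬x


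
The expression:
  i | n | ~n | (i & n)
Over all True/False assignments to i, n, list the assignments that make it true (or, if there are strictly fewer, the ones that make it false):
is always true.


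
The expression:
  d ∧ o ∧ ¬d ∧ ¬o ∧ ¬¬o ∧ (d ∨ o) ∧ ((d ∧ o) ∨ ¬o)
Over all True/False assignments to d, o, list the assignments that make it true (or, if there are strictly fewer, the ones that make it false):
is never true.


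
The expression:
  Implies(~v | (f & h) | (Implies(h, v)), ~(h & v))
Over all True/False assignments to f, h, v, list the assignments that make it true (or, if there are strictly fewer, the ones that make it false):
is false only for:
  f=False, h=True, v=True;
  f=True, h=True, v=True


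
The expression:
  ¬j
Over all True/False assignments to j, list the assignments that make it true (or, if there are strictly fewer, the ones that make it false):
is true only for:
  j=False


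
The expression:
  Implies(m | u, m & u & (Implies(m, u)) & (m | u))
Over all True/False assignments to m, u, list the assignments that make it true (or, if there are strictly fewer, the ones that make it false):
is true only for:
  m=False, u=False;
  m=True, u=True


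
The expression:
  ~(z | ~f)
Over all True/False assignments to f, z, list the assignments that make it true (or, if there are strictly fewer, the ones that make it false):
is true only for:
  f=True, z=False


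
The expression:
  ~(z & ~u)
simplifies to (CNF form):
u | ~z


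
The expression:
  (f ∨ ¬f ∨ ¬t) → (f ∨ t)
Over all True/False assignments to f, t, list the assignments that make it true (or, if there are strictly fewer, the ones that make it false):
is false only for:
  f=False, t=False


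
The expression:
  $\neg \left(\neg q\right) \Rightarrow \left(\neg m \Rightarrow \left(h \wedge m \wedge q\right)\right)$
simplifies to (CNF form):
$m \vee \neg q$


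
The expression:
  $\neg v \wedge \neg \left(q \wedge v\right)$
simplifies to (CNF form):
$\neg v$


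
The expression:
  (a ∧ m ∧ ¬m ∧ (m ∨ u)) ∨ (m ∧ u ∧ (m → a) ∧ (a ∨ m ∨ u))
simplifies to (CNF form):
a ∧ m ∧ u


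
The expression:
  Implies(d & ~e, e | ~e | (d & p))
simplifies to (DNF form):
True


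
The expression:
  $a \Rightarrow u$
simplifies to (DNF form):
$u \vee \neg a$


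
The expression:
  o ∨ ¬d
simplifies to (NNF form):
o ∨ ¬d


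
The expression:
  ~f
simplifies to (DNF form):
~f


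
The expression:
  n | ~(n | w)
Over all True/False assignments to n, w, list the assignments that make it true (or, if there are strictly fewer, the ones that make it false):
is false only for:
  n=False, w=True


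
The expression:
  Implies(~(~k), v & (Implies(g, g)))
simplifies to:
v | ~k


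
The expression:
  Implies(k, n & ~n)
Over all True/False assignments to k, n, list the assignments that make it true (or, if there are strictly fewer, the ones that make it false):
is true only for:
  k=False, n=False;
  k=False, n=True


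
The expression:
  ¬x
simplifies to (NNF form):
¬x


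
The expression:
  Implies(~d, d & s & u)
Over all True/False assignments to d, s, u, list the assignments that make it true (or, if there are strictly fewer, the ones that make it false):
is true only for:
  d=True, s=False, u=False;
  d=True, s=False, u=True;
  d=True, s=True, u=False;
  d=True, s=True, u=True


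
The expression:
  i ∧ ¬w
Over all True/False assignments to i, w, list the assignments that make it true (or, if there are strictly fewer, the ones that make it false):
is true only for:
  i=True, w=False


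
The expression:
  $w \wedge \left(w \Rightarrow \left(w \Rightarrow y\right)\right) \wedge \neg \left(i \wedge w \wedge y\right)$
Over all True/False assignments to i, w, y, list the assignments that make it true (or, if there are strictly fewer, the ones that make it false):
is true only for:
  i=False, w=True, y=True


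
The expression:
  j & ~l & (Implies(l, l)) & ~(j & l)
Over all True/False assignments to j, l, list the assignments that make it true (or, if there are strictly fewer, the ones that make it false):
is true only for:
  j=True, l=False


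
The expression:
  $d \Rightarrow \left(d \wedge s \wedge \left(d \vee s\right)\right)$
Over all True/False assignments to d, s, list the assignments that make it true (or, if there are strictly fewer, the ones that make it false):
is false only for:
  d=True, s=False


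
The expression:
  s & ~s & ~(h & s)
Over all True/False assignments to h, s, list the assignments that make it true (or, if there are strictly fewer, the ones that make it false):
is never true.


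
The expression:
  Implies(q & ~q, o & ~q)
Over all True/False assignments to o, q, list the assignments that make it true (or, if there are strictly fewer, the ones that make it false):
is always true.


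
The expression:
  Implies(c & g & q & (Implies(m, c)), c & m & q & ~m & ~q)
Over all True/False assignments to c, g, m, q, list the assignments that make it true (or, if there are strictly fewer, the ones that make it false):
is false only for:
  c=True, g=True, m=False, q=True;
  c=True, g=True, m=True, q=True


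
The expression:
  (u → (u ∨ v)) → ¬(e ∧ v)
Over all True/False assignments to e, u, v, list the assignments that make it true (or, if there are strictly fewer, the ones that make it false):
is false only for:
  e=True, u=False, v=True;
  e=True, u=True, v=True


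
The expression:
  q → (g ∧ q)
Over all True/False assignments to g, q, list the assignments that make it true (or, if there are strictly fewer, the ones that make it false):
is false only for:
  g=False, q=True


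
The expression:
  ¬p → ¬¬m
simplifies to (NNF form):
m ∨ p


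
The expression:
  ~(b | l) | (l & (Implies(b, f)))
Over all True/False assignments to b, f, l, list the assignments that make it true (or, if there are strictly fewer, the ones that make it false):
is false only for:
  b=True, f=False, l=False;
  b=True, f=False, l=True;
  b=True, f=True, l=False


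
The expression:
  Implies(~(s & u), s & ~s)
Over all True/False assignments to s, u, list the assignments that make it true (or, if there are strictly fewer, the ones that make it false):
is true only for:
  s=True, u=True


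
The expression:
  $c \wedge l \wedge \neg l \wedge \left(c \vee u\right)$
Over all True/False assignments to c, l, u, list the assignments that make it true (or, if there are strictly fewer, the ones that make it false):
is never true.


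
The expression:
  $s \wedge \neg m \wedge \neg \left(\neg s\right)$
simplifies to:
$s \wedge \neg m$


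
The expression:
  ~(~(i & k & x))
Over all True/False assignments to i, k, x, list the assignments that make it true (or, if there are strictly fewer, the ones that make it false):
is true only for:
  i=True, k=True, x=True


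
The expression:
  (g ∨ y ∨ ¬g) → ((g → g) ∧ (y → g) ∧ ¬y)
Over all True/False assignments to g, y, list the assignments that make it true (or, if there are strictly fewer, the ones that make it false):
is true only for:
  g=False, y=False;
  g=True, y=False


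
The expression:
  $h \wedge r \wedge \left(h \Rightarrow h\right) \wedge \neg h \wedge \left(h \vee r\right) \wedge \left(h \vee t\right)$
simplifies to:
$\text{False}$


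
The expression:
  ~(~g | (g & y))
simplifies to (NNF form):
g & ~y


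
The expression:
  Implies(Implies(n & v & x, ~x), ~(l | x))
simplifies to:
(n & v & x) | (~l & ~x)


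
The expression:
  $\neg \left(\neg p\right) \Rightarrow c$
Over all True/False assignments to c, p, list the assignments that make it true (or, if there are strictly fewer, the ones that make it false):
is false only for:
  c=False, p=True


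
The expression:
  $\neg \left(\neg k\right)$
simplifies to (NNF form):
$k$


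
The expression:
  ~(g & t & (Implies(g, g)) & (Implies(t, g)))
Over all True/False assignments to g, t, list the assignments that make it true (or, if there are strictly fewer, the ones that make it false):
is false only for:
  g=True, t=True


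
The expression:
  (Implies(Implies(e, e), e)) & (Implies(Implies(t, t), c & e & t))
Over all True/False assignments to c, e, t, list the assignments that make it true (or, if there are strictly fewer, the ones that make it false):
is true only for:
  c=True, e=True, t=True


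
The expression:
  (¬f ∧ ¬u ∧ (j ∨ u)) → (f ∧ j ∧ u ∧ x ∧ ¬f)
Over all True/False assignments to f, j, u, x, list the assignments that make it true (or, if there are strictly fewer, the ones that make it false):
is false only for:
  f=False, j=True, u=False, x=False;
  f=False, j=True, u=False, x=True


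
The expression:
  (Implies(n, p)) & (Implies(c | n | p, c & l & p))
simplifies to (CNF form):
(c | ~n) & (c | ~p) & (l | ~p) & (p | ~c)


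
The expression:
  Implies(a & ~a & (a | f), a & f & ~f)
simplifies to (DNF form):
True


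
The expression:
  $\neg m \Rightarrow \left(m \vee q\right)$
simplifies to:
$m \vee q$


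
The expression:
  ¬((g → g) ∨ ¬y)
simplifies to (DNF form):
False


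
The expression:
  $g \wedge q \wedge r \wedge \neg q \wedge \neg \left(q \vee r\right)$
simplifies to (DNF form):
$\text{False}$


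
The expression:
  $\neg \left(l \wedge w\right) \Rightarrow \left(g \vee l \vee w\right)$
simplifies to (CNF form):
$g \vee l \vee w$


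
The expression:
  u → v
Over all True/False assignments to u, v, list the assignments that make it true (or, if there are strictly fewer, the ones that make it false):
is false only for:
  u=True, v=False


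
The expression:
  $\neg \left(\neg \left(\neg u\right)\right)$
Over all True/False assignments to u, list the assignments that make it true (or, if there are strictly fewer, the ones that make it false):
is true only for:
  u=False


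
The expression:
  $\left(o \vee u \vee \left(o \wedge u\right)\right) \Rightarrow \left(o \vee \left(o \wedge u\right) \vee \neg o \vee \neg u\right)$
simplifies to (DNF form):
$\text{True}$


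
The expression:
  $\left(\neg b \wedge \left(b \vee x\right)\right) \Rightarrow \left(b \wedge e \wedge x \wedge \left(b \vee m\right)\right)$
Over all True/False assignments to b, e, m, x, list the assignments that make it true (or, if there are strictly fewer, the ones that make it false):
is false only for:
  b=False, e=False, m=False, x=True;
  b=False, e=False, m=True, x=True;
  b=False, e=True, m=False, x=True;
  b=False, e=True, m=True, x=True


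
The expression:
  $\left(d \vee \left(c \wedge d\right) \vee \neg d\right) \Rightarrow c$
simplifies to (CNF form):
$c$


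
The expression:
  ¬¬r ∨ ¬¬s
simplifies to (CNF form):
r ∨ s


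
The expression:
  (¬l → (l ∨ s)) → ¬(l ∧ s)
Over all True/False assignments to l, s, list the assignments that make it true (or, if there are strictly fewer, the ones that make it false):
is false only for:
  l=True, s=True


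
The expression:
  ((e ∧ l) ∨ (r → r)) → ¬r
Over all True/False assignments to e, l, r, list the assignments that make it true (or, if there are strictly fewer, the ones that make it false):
is true only for:
  e=False, l=False, r=False;
  e=False, l=True, r=False;
  e=True, l=False, r=False;
  e=True, l=True, r=False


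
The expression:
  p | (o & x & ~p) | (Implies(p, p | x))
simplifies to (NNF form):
True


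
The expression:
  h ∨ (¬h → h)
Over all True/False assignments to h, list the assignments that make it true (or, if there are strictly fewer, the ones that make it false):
is true only for:
  h=True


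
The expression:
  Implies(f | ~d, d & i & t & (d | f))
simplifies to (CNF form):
d & (i | ~f) & (t | ~f)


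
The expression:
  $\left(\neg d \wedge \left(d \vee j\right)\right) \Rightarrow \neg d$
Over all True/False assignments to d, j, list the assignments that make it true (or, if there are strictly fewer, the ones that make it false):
is always true.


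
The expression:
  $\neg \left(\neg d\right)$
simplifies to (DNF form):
$d$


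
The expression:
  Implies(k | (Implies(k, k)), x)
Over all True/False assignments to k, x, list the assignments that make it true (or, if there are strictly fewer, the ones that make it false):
is true only for:
  k=False, x=True;
  k=True, x=True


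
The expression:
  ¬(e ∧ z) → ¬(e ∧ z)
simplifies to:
True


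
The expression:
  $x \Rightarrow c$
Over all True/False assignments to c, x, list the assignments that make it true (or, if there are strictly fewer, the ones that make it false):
is false only for:
  c=False, x=True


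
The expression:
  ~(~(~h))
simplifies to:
~h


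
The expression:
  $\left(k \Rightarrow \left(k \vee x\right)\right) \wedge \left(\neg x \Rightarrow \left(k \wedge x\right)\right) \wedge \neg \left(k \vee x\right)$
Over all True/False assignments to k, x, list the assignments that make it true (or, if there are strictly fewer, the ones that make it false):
is never true.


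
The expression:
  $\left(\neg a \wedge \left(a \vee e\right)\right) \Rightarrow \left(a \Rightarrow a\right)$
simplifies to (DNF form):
$\text{True}$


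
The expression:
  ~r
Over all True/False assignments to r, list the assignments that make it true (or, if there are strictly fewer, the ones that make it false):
is true only for:
  r=False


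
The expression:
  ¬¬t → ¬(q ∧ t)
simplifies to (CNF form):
¬q ∨ ¬t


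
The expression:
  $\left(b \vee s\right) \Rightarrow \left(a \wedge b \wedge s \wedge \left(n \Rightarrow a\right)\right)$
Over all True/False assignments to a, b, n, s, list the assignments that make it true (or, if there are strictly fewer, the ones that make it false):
is true only for:
  a=False, b=False, n=False, s=False;
  a=False, b=False, n=True, s=False;
  a=True, b=False, n=False, s=False;
  a=True, b=False, n=True, s=False;
  a=True, b=True, n=False, s=True;
  a=True, b=True, n=True, s=True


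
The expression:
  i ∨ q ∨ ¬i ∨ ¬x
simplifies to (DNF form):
True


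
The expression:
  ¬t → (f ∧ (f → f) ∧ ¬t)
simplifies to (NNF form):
f ∨ t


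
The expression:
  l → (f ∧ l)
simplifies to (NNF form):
f ∨ ¬l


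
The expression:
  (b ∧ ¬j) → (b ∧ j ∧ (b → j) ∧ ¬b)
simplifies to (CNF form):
j ∨ ¬b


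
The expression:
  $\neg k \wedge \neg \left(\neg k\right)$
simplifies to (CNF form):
$\text{False}$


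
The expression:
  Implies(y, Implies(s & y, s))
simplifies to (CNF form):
True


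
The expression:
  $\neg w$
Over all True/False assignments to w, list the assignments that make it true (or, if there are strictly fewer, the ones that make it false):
is true only for:
  w=False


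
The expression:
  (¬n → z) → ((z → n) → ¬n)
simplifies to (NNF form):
¬n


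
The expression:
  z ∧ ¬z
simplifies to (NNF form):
False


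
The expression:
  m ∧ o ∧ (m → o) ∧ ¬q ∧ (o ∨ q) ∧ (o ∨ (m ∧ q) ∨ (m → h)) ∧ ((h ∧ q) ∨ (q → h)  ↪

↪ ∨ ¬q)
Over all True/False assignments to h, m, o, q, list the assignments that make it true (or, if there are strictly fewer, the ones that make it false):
is true only for:
  h=False, m=True, o=True, q=False;
  h=True, m=True, o=True, q=False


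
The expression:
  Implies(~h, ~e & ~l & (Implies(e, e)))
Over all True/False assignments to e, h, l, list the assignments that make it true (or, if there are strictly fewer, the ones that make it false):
is false only for:
  e=False, h=False, l=True;
  e=True, h=False, l=False;
  e=True, h=False, l=True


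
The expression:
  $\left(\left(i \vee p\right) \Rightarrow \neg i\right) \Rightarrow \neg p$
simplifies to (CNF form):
$i \vee \neg p$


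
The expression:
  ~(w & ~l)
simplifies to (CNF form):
l | ~w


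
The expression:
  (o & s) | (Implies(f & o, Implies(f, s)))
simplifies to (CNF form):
s | ~f | ~o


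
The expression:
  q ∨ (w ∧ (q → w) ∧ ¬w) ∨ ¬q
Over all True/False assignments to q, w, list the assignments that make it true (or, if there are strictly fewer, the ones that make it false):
is always true.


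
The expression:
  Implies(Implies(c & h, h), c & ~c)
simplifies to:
False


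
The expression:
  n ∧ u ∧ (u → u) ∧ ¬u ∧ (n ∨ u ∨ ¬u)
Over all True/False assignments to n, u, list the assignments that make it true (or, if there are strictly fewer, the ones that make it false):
is never true.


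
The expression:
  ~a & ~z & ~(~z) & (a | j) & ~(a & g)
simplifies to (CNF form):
False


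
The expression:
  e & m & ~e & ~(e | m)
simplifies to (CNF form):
False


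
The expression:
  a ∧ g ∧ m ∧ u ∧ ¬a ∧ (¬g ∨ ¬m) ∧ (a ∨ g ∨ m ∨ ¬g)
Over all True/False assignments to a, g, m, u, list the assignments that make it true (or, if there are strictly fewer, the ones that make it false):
is never true.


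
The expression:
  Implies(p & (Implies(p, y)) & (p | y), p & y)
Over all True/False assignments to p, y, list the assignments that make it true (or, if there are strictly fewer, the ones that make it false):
is always true.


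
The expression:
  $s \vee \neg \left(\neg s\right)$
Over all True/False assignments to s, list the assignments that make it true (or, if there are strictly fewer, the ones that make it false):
is true only for:
  s=True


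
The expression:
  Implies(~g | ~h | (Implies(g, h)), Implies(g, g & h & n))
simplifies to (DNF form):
~g | (h & n)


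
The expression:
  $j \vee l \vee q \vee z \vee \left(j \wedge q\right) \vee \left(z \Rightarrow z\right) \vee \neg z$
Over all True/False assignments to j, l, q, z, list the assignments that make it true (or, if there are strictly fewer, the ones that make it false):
is always true.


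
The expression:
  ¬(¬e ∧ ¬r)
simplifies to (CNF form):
e ∨ r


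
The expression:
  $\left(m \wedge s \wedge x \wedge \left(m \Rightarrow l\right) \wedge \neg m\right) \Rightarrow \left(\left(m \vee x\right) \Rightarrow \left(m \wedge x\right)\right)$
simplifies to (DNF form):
$\text{True}$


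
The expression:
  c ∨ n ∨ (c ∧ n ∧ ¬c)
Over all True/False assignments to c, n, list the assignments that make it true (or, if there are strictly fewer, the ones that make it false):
is false only for:
  c=False, n=False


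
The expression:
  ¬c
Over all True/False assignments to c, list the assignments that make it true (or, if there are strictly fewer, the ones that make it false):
is true only for:
  c=False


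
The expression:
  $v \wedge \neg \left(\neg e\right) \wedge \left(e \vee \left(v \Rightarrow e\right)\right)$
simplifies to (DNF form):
$e \wedge v$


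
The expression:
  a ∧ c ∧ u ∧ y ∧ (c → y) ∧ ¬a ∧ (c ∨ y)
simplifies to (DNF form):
False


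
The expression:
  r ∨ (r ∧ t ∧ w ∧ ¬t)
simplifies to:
r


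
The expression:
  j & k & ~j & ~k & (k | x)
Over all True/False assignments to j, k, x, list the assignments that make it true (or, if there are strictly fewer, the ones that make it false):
is never true.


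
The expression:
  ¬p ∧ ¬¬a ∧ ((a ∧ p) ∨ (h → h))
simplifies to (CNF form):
a ∧ ¬p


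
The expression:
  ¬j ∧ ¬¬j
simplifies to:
False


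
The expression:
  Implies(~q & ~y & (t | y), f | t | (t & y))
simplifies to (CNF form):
True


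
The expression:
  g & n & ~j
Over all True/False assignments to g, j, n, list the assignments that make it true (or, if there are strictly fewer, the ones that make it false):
is true only for:
  g=True, j=False, n=True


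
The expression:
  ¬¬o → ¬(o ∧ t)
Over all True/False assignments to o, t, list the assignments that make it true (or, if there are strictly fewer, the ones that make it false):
is false only for:
  o=True, t=True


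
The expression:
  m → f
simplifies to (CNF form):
f ∨ ¬m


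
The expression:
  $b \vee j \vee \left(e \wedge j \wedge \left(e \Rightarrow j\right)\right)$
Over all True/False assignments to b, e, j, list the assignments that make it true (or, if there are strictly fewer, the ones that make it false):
is false only for:
  b=False, e=False, j=False;
  b=False, e=True, j=False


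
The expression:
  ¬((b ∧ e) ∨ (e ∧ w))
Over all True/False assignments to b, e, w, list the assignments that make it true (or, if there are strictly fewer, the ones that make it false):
is false only for:
  b=False, e=True, w=True;
  b=True, e=True, w=False;
  b=True, e=True, w=True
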